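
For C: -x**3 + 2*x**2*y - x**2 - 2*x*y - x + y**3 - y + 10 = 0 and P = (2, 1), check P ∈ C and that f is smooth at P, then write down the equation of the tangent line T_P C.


Tangent line at P: -11*x + 6*y + 16 = 0.

Step 1: f(2, 1) = 0, so P lies on C.
Step 2: partial derivatives
  f_x(x, y) = -3*x**2 + 4*x*y - 2*x - 2*y - 1, f_y(x, y) = 2*x**2 - 2*x + 3*y**2 - 1.
  f_x(P) = -11, f_y(P) = 6 (gradient nonzero, so P is smooth).
Step 3: tangent line at P: -11·(x − 2) + 6·(y − 1) = 0.
Expanding: -11*x + 6*y + 16 = 0.


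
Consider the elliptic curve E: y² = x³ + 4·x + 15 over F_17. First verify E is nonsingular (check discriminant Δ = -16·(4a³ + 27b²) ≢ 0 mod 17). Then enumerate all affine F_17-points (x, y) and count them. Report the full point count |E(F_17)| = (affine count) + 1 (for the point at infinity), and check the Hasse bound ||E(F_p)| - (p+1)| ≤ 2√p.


Affine points = {(0, 7), (0, 10), (6, 0), (8, 7), (8, 10), (9, 7), (9, 10), (10, 1), (10, 16), (11, 8), (11, 9), (15, 4), (15, 13)}; affine count = 13; |E(F_17)| = 14.

Discriminant check: Δ ∝ 4a³ + 27b² = 4·4³ + 27·15² = 4·64 + 27·225 ≡ 7 (mod 17). Nonzero ⇒ E is nonsingular.
For each x ∈ F_17, compute rhs = x³ + 4·x + 15 mod 17, then count y ∈ F_17 with y² ≡ rhs.
  x = 0: rhs = 15, matching y values: 7, 10 (2 points).
  x = 1: rhs = 3, matching y values: none (0 points).
  x = 2: rhs = 14, matching y values: none (0 points).
  x = 3: rhs = 3, matching y values: none (0 points).
  x = 4: rhs = 10, matching y values: none (0 points).
  x = 5: rhs = 7, matching y values: none (0 points).
  x = 6: rhs = 0, matching y values: 0 (1 points).
  x = 7: rhs = 12, matching y values: none (0 points).
  x = 8: rhs = 15, matching y values: 7, 10 (2 points).
  x = 9: rhs = 15, matching y values: 7, 10 (2 points).
  x = 10: rhs = 1, matching y values: 1, 16 (2 points).
  x = 11: rhs = 13, matching y values: 8, 9 (2 points).
  x = 12: rhs = 6, matching y values: none (0 points).
  x = 13: rhs = 3, matching y values: none (0 points).
  x = 14: rhs = 10, matching y values: none (0 points).
  x = 15: rhs = 16, matching y values: 4, 13 (2 points).
  x = 16: rhs = 10, matching y values: none (0 points).
Total affine count: 13.
Full point count |E(F_17)| = 13 + 1 = 14.
Hasse bound: |14 − (17+1)| = |-4| = 4 ≤ 2√17 ≈ 8.2462 ✓.


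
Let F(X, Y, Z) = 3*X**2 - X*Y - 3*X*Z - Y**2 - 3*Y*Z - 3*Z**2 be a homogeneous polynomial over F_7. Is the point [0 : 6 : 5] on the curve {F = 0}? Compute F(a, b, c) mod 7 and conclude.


F(0,6,5) ≡ 2 (mod 7); P is NOT on the curve.

Evaluate F(0, 6, 5) term-by-term (mod 7).
  3*X**2 ↦ 3·0·1·1 = 0
  -X*Y ↦ -1·0·6·1 = 0
  -3*X*Z ↦ -3·0·1·5 = 0
  -Y**2 ↦ -1·1·36·1 = -36
  -3*Y*Z ↦ -3·1·6·5 = -90
  -3*Z**2 ↦ -3·1·1·25 = -75
Sum: F(0, 6, 5) = (0) + (0) + (0) + (-36) + (-90) + (-75) = -201.
Reducing mod 7: -201 ≡ 2 (mod 7).
Since F(a, b, c) ≡ 2 ≠ 0 (mod 7), P does NOT lie on the curve.


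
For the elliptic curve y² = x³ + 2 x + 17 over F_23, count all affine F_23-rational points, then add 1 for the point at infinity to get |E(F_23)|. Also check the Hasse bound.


Affine points = {(2, 11), (2, 12), (3, 2), (3, 21), (7, 11), (7, 12), (8, 4), (8, 19), (10, 5), (10, 18), (11, 6), (11, 17), (13, 3), (13, 20), (14, 11), (14, 12), (15, 8), (15, 15)}; affine count = 18; |E(F_23)| = 19.

Discriminant check: Δ ∝ 4a³ + 27b² = 4·2³ + 27·17² = 4·8 + 27·289 ≡ 15 (mod 23). Nonzero ⇒ E is nonsingular.
For each x ∈ F_23, compute rhs = x³ + 2·x + 17 mod 23, then count y ∈ F_23 with y² ≡ rhs.
  x = 0: rhs = 17, matching y values: none (0 points).
  x = 1: rhs = 20, matching y values: none (0 points).
  x = 2: rhs = 6, matching y values: 11, 12 (2 points).
  x = 3: rhs = 4, matching y values: 2, 21 (2 points).
  x = 4: rhs = 20, matching y values: none (0 points).
  x = 5: rhs = 14, matching y values: none (0 points).
  x = 6: rhs = 15, matching y values: none (0 points).
  x = 7: rhs = 6, matching y values: 11, 12 (2 points).
  x = 8: rhs = 16, matching y values: 4, 19 (2 points).
  x = 9: rhs = 5, matching y values: none (0 points).
  x = 10: rhs = 2, matching y values: 5, 18 (2 points).
  x = 11: rhs = 13, matching y values: 6, 17 (2 points).
  x = 12: rhs = 21, matching y values: none (0 points).
  x = 13: rhs = 9, matching y values: 3, 20 (2 points).
  x = 14: rhs = 6, matching y values: 11, 12 (2 points).
  x = 15: rhs = 18, matching y values: 8, 15 (2 points).
  x = 16: rhs = 5, matching y values: none (0 points).
  x = 17: rhs = 19, matching y values: none (0 points).
  x = 18: rhs = 20, matching y values: none (0 points).
  x = 19: rhs = 14, matching y values: none (0 points).
  x = 20: rhs = 7, matching y values: none (0 points).
  x = 21: rhs = 5, matching y values: none (0 points).
  x = 22: rhs = 14, matching y values: none (0 points).
Total affine count: 18.
Full point count |E(F_23)| = 18 + 1 = 19.
Hasse bound: |19 − (23+1)| = |-5| = 5 ≤ 2√23 ≈ 9.5917 ✓.


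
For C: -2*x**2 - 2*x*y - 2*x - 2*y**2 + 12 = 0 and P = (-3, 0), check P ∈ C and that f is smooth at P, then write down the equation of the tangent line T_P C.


Tangent line at P: 10*x + 6*y + 30 = 0.

Step 1: f(-3, 0) = 0, so P lies on C.
Step 2: partial derivatives
  f_x(x, y) = -4*x - 2*y - 2, f_y(x, y) = -2*x - 4*y.
  f_x(P) = 10, f_y(P) = 6 (gradient nonzero, so P is smooth).
Step 3: tangent line at P: 10·(x − -3) + 6·(y − 0) = 0.
Expanding: 10*x + 6*y + 30 = 0.


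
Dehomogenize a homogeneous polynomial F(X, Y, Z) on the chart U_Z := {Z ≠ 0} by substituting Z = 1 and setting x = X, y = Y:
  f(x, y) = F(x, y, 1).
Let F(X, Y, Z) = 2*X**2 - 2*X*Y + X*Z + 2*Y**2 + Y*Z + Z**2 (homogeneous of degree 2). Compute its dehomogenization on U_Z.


f(x, y) = 2*x**2 - 2*x*y + x + 2*y**2 + y + 1

On U_Z we set Z = 1. Each monomial c·X^i·Y^j·Z^k in F becomes c·x^i·y^j·1^k = c·x^i·y^j.
Substituting Z = 1: F(X, Y, 1) = 2*x**2 - 2*x*y + x + 2*y**2 + y + 1.
Note: deg(f) ≤ deg(F) = 2; strict inequality happens when F is divisible by Z (lost terms).


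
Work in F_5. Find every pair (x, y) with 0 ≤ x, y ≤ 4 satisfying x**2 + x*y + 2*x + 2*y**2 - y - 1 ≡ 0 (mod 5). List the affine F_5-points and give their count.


Affine F_5-points: {(0, 1), (0, 2), (1, 2), (1, 3), (2, 1), (4, 3)}; count = 6.

For each of the 25 pairs (x, y) ∈ F_5², evaluate f(x, y) mod 5. Record the zeros.
  x = 0: [0↦4, 1↦0, 2↦0, 3↦4, 4↦2]  zeros at y ∈ {1, 2}
  x = 1: [0↦2, 1↦4, 2↦0, 3↦0, 4↦4]  zeros at y ∈ {2, 3}
  x = 2: [0↦2, 1↦0, 2↦2, 3↦3, 4↦3]  zeros at y ∈ {1}
  x = 3: [0↦4, 1↦3, 2↦1, 3↦3, 4↦4]  zeros at y ∈ ∅
  x = 4: [0↦3, 1↦3, 2↦2, 3↦0, 4↦2]  zeros at y ∈ {3}
Collecting zeros: affine points = {(0, 1), (0, 2), (1, 2), (1, 3), (2, 1), (4, 3)}.
Total count |C(F_5)_aff| = 6.


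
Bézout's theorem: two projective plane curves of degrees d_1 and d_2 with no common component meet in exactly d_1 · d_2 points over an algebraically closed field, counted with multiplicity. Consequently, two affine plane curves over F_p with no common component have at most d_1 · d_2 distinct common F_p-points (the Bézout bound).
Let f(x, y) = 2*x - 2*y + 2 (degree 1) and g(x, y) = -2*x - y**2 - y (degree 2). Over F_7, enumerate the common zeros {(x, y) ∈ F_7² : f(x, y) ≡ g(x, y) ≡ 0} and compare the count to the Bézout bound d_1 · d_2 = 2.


Common zeros: ∅; count = 0; Bézout bound = 2.

deg(f) = 1, deg(g) = 2, so Bézout bound = 2.
Scan x ∈ F_7. For each x, list the y ∈ F_7 with f(x, y) ≡ 0 and those with g(x, y) ≡ 0 (mod 7); the common zeros in that column are the intersection.
  x = 0: f ≡ 0 at y ∈ {1}; g ≡ 0 at y ∈ {0, 6}; common: ∅.
  x = 1: f ≡ 0 at y ∈ {2}; g ≡ 0 at y ∈ {3}; common: ∅.
  x = 2: f ≡ 0 at y ∈ {3}; g ≡ 0 at y ∈ ∅; common: ∅.
  x = 3: f ≡ 0 at y ∈ {4}; g ≡ 0 at y ∈ ∅; common: ∅.
  x = 4: f ≡ 0 at y ∈ {5}; g ≡ 0 at y ∈ {2, 4}; common: ∅.
  x = 5: f ≡ 0 at y ∈ {6}; g ≡ 0 at y ∈ ∅; common: ∅.
  x = 6: f ≡ 0 at y ∈ {0}; g ≡ 0 at y ∈ {1, 5}; common: ∅.
Collecting: common zeros = ∅, so the count is 0.
Comparison with the Bézout bound: 0 ≤ 2 = deg(f)·deg(g), as expected for curves with no common component (the affine F_7-count falls short of the bound because intersections may lie at infinity, over extension fields, or carry multiplicity).


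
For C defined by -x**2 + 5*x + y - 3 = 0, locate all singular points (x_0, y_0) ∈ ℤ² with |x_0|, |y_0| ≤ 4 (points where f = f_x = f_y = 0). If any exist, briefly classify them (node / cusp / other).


No singular points in the scanned grid; C is smooth there.

Compute partial derivatives:
  f_x = 5 - 2*x.
  f_y = 1.
f_y = 1 is a nonzero constant, so f_y never vanishes: no point (x, y) can satisfy f = f_x = f_y = 0. In particular no (x, y) ∈ {−4, ..., 4}² is singular; the curve is smooth.


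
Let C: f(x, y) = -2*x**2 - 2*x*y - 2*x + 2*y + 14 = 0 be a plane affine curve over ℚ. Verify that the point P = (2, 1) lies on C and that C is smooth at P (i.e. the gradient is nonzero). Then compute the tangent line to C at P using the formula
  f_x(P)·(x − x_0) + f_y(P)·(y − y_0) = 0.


Tangent line at P: -12*x - 2*y + 26 = 0.

Step 1: f(2, 1) = 0, so P lies on C.
Step 2: partial derivatives
  f_x(x, y) = -4*x - 2*y - 2, f_y(x, y) = 2 - 2*x.
  f_x(P) = -12, f_y(P) = -2 (gradient nonzero, so P is smooth).
Step 3: tangent line at P: -12·(x − 2) + -2·(y − 1) = 0.
Expanding: -12*x - 2*y + 26 = 0.


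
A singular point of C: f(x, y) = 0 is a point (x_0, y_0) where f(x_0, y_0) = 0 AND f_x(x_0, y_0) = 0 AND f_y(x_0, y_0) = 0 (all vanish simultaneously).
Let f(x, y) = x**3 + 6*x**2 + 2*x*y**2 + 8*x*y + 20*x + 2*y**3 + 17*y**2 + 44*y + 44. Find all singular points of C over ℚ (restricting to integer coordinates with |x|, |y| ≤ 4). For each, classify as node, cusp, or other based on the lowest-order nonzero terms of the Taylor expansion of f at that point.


Singular points: {(-2, -2)}; classification: cusp.

Compute partial derivatives:
  f_x = 3*x**2 + 12*x + 2*y**2 + 8*y + 20.
  f_y = 4*x*y + 8*x + 6*y**2 + 34*y + 44.
Scan x_0 ∈ {−4, ..., 4}. For each x_0, f_y(x_0, y) is a polynomial in y; find its integer roots y ∈ {−4, ..., 4}, then test f_x and f at those candidates.
  x = -4: f_y(-4, y) = 6*y**2 + 18*y + 12; vanishes at y ∈ {-2, -1}. (-4, -2): f_x = 12 ≠ 0; (-4, -1): f_x = 14 ≠ 0.
  x = -3: f_y(-3, y) = 6*y**2 + 22*y + 20; vanishes at y ∈ {-2}. (-3, -2): f_x = 3 ≠ 0.
  x = -2: f_y(-2, y) = 6*y**2 + 26*y + 28; vanishes at y ∈ {-2}. (-2, -2): f_x = 0, f = 0 — SINGULAR.
  x = -1: f_y(-1, y) = 6*y**2 + 30*y + 36; vanishes at y ∈ {-3, -2}. (-1, -3): f_x = 5 ≠ 0; (-1, -2): f_x = 3 ≠ 0.
  x = 0: f_y(0, y) = 6*y**2 + 34*y + 44; vanishes at y ∈ {-2}. (0, -2): f_x = 12 ≠ 0.
  x = 1: f_y(1, y) = 6*y**2 + 38*y + 52; vanishes at y ∈ {-2}. (1, -2): f_x = 27 ≠ 0.
  x = 2: f_y(2, y) = 6*y**2 + 42*y + 60; vanishes at y ∈ {-2}. (2, -2): f_x = 48 ≠ 0.
  x = 3: f_y(3, y) = 6*y**2 + 46*y + 68; vanishes at y ∈ {-2}. (3, -2): f_x = 75 ≠ 0.
  x = 4: f_y(4, y) = 6*y**2 + 50*y + 76; vanishes at y ∈ {-2}. (4, -2): f_x = 108 ≠ 0.
Only singular point on the grid: (-2, -2).
Classify: substitute x = -2 + u, y = -2 + v and expand: f = u**3 + 2*u*v**2 + 2*v**3 + v**2.
No constant or linear terms (consistent with a singular point). Quadratic part: v**2. Cubic part: u**3 + 2*u*v**2 + 2*v**3.
The quadratic part v**2 is a perfect square, so there is a single (double) tangent line v = 0, i.e. y = -2. Restricting the cubic part to that line (v = 0) leaves u**3 ≠ 0, so f is not divisible by v and the branch is v² ≈ -u**3 to lowest order — this is a cusp.
Classification: cusp.


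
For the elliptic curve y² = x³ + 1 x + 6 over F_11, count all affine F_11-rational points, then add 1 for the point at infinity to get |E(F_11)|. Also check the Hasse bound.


Affine points = {(2, 4), (2, 7), (3, 5), (3, 6), (5, 2), (5, 9), (7, 2), (7, 9), (8, 3), (8, 8), (10, 2), (10, 9)}; affine count = 12; |E(F_11)| = 13.

Discriminant check: Δ ∝ 4a³ + 27b² = 4·1³ + 27·6² = 4·1 + 27·36 ≡ 8 (mod 11). Nonzero ⇒ E is nonsingular.
For each x ∈ F_11, compute rhs = x³ + 1·x + 6 mod 11, then count y ∈ F_11 with y² ≡ rhs.
  x = 0: rhs = 6, matching y values: none (0 points).
  x = 1: rhs = 8, matching y values: none (0 points).
  x = 2: rhs = 5, matching y values: 4, 7 (2 points).
  x = 3: rhs = 3, matching y values: 5, 6 (2 points).
  x = 4: rhs = 8, matching y values: none (0 points).
  x = 5: rhs = 4, matching y values: 2, 9 (2 points).
  x = 6: rhs = 8, matching y values: none (0 points).
  x = 7: rhs = 4, matching y values: 2, 9 (2 points).
  x = 8: rhs = 9, matching y values: 3, 8 (2 points).
  x = 9: rhs = 7, matching y values: none (0 points).
  x = 10: rhs = 4, matching y values: 2, 9 (2 points).
Total affine count: 12.
Full point count |E(F_11)| = 12 + 1 = 13.
Hasse bound: |13 − (11+1)| = |1| = 1 ≤ 2√11 ≈ 6.6332 ✓.


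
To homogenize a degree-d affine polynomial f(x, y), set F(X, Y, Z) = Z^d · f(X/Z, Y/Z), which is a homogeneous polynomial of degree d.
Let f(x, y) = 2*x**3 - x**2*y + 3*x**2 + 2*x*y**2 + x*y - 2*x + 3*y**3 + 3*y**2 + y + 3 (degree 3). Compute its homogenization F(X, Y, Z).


F(X, Y, Z) = 2*X**3 - X**2*Y + 3*X**2*Z + 2*X*Y**2 + X*Y*Z - 2*X*Z**2 + 3*Y**3 + 3*Y**2*Z + Y*Z**2 + 3*Z**3

deg(f) = 3.
Substitute x = X/Z, y = Y/Z into f, then multiply by Z^3.
  monomial 2·x^3·y^0 ↦ 2·X^3·Y^0·Z^0.
  monomial -1·x^2·y^1 ↦ -1·X^2·Y^1·Z^0.
  monomial 3·x^2·y^0 ↦ 3·X^2·Y^0·Z^1.
  monomial 2·x^1·y^2 ↦ 2·X^1·Y^2·Z^0.
  monomial 1·x^1·y^1 ↦ 1·X^1·Y^1·Z^1.
  monomial -2·x^1·y^0 ↦ -2·X^1·Y^0·Z^2.
  monomial 3·x^0·y^3 ↦ 3·X^0·Y^3·Z^0.
  monomial 3·x^0·y^2 ↦ 3·X^0·Y^2·Z^1.
  monomial 1·x^0·y^1 ↦ 1·X^0·Y^1·Z^2.
  monomial 3·x^0·y^0 ↦ 3·X^0·Y^0·Z^3.
Collecting: F(X, Y, Z) = 2*X**3 - X**2*Y + 3*X**2*Z + 2*X*Y**2 + X*Y*Z - 2*X*Z**2 + 3*Y**3 + 3*Y**2*Z + Y*Z**2 + 3*Z**3.


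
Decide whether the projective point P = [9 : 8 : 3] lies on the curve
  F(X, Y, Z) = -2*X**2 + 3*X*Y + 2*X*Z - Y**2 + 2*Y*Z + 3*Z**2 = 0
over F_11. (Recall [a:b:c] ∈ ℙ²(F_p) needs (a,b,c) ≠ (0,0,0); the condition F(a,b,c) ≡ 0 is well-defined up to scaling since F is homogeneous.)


F(9,8,3) ≡ 9 (mod 11); P is NOT on the curve.

Evaluate F(9, 8, 3) term-by-term (mod 11).
  -2*X**2 ↦ -2·81·1·1 = -162
  3*X*Y ↦ 3·9·8·1 = 216
  2*X*Z ↦ 2·9·1·3 = 54
  -Y**2 ↦ -1·1·64·1 = -64
  2*Y*Z ↦ 2·1·8·3 = 48
  3*Z**2 ↦ 3·1·1·9 = 27
Sum: F(9, 8, 3) = (-162) + (216) + (54) + (-64) + (48) + (27) = 119.
Reducing mod 11: 119 ≡ 9 (mod 11).
Since F(a, b, c) ≡ 9 ≠ 0 (mod 11), P does NOT lie on the curve.


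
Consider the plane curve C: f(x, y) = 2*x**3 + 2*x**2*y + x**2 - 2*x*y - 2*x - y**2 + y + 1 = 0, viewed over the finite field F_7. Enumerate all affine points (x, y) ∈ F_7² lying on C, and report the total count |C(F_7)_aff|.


Affine F_7-points: {(1, 2), (1, 6), (2, 1), (2, 4), (3, 1), (3, 5), (4, 1), (4, 3), (5, 0), (5, 6)}; count = 10.

For each of the 49 pairs (x, y) ∈ F_7², evaluate f(x, y) mod 7. Record the zeros.
  x = 0: [0↦1, 1↦1, 2↦6, 3↦2, 4↦3, 5↦2, 6↦6]  zeros at y ∈ ∅
  x = 1: [0↦2, 1↦2, 2↦0, 3↦3, 4↦4, 5↦3, 6↦0]  zeros at y ∈ {2, 6}
  x = 2: [0↦3, 1↦0, 2↦2, 3↦2, 4↦0, 5↦3, 6↦4]  zeros at y ∈ {1, 4}
  x = 3: [0↦2, 1↦0, 2↦3, 3↦4, 4↦3, 5↦0, 6↦2]  zeros at y ∈ {1, 5}
  x = 4: [0↦4, 1↦0, 2↦1, 3↦0, 4↦4, 5↦6, 6↦6]  zeros at y ∈ {1, 3}
  x = 5: [0↦0, 1↦5, 2↦1, 3↦2, 4↦1, 5↦5, 6↦0]  zeros at y ∈ {0, 6}
  x = 6: [0↦2, 1↦6, 2↦1, 3↦1, 4↦6, 5↦2, 6↦3]  zeros at y ∈ ∅
Collecting zeros: affine points = {(1, 2), (1, 6), (2, 1), (2, 4), (3, 1), (3, 5), (4, 1), (4, 3), (5, 0), (5, 6)}.
Total count |C(F_7)_aff| = 10.


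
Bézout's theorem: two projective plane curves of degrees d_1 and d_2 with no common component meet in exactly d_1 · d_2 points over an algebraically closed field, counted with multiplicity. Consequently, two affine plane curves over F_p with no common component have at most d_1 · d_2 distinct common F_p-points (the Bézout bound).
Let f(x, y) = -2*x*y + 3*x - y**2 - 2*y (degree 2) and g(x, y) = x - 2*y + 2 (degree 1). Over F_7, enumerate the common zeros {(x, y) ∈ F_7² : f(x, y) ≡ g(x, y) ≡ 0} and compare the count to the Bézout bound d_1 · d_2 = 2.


Common zeros: {(1, 5)}; count = 1; Bézout bound = 2.

deg(f) = 2, deg(g) = 1, so Bézout bound = 2.
Scan x ∈ F_7. For each x, list the y ∈ F_7 with f(x, y) ≡ 0 and those with g(x, y) ≡ 0 (mod 7); the common zeros in that column are the intersection.
  x = 0: f ≡ 0 at y ∈ {0, 5}; g ≡ 0 at y ∈ {1}; common: ∅.
  x = 1: f ≡ 0 at y ∈ {5}; g ≡ 0 at y ∈ {5}; common: {5}.
  x = 2: f ≡ 0 at y ∈ {3, 5}; g ≡ 0 at y ∈ {2}; common: ∅.
  x = 3: f ≡ 0 at y ∈ {1, 5}; g ≡ 0 at y ∈ {6}; common: ∅.
  x = 4: f ≡ 0 at y ∈ {5, 6}; g ≡ 0 at y ∈ {3}; common: ∅.
  x = 5: f ≡ 0 at y ∈ {4, 5}; g ≡ 0 at y ∈ {0}; common: ∅.
  x = 6: f ≡ 0 at y ∈ {2, 5}; g ≡ 0 at y ∈ {4}; common: ∅.
Collecting: common zeros = {(1, 5)}, so the count is 1.
Comparison with the Bézout bound: 1 ≤ 2 = deg(f)·deg(g), as expected for curves with no common component (the affine F_7-count falls short of the bound because intersections may lie at infinity, over extension fields, or carry multiplicity).


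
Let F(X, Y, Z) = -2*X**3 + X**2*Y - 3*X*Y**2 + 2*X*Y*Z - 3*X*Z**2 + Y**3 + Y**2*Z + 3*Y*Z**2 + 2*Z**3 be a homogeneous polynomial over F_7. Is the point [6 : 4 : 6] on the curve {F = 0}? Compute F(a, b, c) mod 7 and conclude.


F(6,4,6) ≡ 4 (mod 7); P is NOT on the curve.

Evaluate F(6, 4, 6) term-by-term (mod 7).
  -2*X**3 ↦ -2·216·1·1 = -432
  X**2*Y ↦ 1·36·4·1 = 144
  -3*X*Y**2 ↦ -3·6·16·1 = -288
  2*X*Y*Z ↦ 2·6·4·6 = 288
  -3*X*Z**2 ↦ -3·6·1·36 = -648
  Y**3 ↦ 1·1·64·1 = 64
  Y**2*Z ↦ 1·1·16·6 = 96
  3*Y*Z**2 ↦ 3·1·4·36 = 432
  2*Z**3 ↦ 2·1·1·216 = 432
Sum: F(6, 4, 6) = (-432) + (144) + (-288) + (288) + (-648) + (64) + (96) + (432) + (432) = 88.
Reducing mod 7: 88 ≡ 4 (mod 7).
Since F(a, b, c) ≡ 4 ≠ 0 (mod 7), P does NOT lie on the curve.


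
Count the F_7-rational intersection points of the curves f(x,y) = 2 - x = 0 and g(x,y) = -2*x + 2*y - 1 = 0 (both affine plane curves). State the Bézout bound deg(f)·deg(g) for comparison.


Common zeros: {(2, 6)}; count = 1; Bézout bound = 1.

deg(f) = 1, deg(g) = 1, so Bézout bound = 1.
Scan x ∈ F_7. For each x, list the y ∈ F_7 with f(x, y) ≡ 0 and those with g(x, y) ≡ 0 (mod 7); the common zeros in that column are the intersection.
  x = 0: f ≡ 0 at y ∈ ∅; g ≡ 0 at y ∈ {4}; common: ∅.
  x = 1: f ≡ 0 at y ∈ ∅; g ≡ 0 at y ∈ {5}; common: ∅.
  x = 2: f ≡ 0 at y ∈ {0, 1, 2, 3, 4, 5, 6}; g ≡ 0 at y ∈ {6}; common: {6}.
  x = 3: f ≡ 0 at y ∈ ∅; g ≡ 0 at y ∈ {0}; common: ∅.
  x = 4: f ≡ 0 at y ∈ ∅; g ≡ 0 at y ∈ {1}; common: ∅.
  x = 5: f ≡ 0 at y ∈ ∅; g ≡ 0 at y ∈ {2}; common: ∅.
  x = 6: f ≡ 0 at y ∈ ∅; g ≡ 0 at y ∈ {3}; common: ∅.
Collecting: common zeros = {(2, 6)}, so the count is 1.
Comparison with the Bézout bound: 1 ≤ 1 = deg(f)·deg(g), as expected for curves with no common component (the bound is attained).


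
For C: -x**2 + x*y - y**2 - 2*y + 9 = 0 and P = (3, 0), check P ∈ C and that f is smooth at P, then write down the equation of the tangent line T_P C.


Tangent line at P: -6*x + y + 18 = 0.

Step 1: f(3, 0) = 0, so P lies on C.
Step 2: partial derivatives
  f_x(x, y) = -2*x + y, f_y(x, y) = x - 2*y - 2.
  f_x(P) = -6, f_y(P) = 1 (gradient nonzero, so P is smooth).
Step 3: tangent line at P: -6·(x − 3) + 1·(y − 0) = 0.
Expanding: -6*x + y + 18 = 0.


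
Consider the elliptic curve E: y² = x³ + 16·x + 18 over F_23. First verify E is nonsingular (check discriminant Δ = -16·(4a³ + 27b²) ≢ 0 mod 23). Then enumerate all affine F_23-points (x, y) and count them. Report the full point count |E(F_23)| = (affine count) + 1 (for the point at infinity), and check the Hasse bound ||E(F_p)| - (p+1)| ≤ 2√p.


Affine points = {(0, 8), (0, 15), (1, 9), (1, 14), (2, 9), (2, 14), (3, 1), (3, 22), (4, 10), (4, 13), (5, 4), (5, 19), (6, 10), (6, 13), (7, 6), (7, 17), (12, 11), (12, 12), (13, 10), (13, 13), (16, 0), (20, 9), (20, 14), (21, 1), (21, 22), (22, 1), (22, 22)}; affine count = 27; |E(F_23)| = 28.

Discriminant check: Δ ∝ 4a³ + 27b² = 4·16³ + 27·18² = 4·4096 + 27·324 ≡ 16 (mod 23). Nonzero ⇒ E is nonsingular.
For each x ∈ F_23, compute rhs = x³ + 16·x + 18 mod 23, then count y ∈ F_23 with y² ≡ rhs.
  x = 0: rhs = 18, matching y values: 8, 15 (2 points).
  x = 1: rhs = 12, matching y values: 9, 14 (2 points).
  x = 2: rhs = 12, matching y values: 9, 14 (2 points).
  x = 3: rhs = 1, matching y values: 1, 22 (2 points).
  x = 4: rhs = 8, matching y values: 10, 13 (2 points).
  x = 5: rhs = 16, matching y values: 4, 19 (2 points).
  x = 6: rhs = 8, matching y values: 10, 13 (2 points).
  x = 7: rhs = 13, matching y values: 6, 17 (2 points).
  x = 8: rhs = 14, matching y values: none (0 points).
  x = 9: rhs = 17, matching y values: none (0 points).
  x = 10: rhs = 5, matching y values: none (0 points).
  x = 11: rhs = 7, matching y values: none (0 points).
  x = 12: rhs = 6, matching y values: 11, 12 (2 points).
  x = 13: rhs = 8, matching y values: 10, 13 (2 points).
  x = 14: rhs = 19, matching y values: none (0 points).
  x = 15: rhs = 22, matching y values: none (0 points).
  x = 16: rhs = 0, matching y values: 0 (1 points).
  x = 17: rhs = 5, matching y values: none (0 points).
  x = 18: rhs = 20, matching y values: none (0 points).
  x = 19: rhs = 5, matching y values: none (0 points).
  x = 20: rhs = 12, matching y values: 9, 14 (2 points).
  x = 21: rhs = 1, matching y values: 1, 22 (2 points).
  x = 22: rhs = 1, matching y values: 1, 22 (2 points).
Total affine count: 27.
Full point count |E(F_23)| = 27 + 1 = 28.
Hasse bound: |28 − (23+1)| = |4| = 4 ≤ 2√23 ≈ 9.5917 ✓.


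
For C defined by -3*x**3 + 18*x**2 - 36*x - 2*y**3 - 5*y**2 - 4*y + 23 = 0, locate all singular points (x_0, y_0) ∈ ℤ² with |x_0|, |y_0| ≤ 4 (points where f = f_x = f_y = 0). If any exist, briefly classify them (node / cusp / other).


Singular points: {(2, -1)}; classification: cusp.

Compute partial derivatives:
  f_x = -9*x**2 + 36*x - 36.
  f_y = -6*y**2 - 10*y - 4.
Scan x_0 ∈ {−4, ..., 4}. For each x_0, f_y(x_0, y) is a polynomial in y; find its integer roots y ∈ {−4, ..., 4}, then test f_x and f at those candidates.
  x = -4: f_y(-4, y) = -6*y**2 - 10*y - 4; vanishes at y ∈ {-1}. (-4, -1): f_x = -324 ≠ 0.
  x = -3: f_y(-3, y) = -6*y**2 - 10*y - 4; vanishes at y ∈ {-1}. (-3, -1): f_x = -225 ≠ 0.
  x = -2: f_y(-2, y) = -6*y**2 - 10*y - 4; vanishes at y ∈ {-1}. (-2, -1): f_x = -144 ≠ 0.
  x = -1: f_y(-1, y) = -6*y**2 - 10*y - 4; vanishes at y ∈ {-1}. (-1, -1): f_x = -81 ≠ 0.
  x = 0: f_y(0, y) = -6*y**2 - 10*y - 4; vanishes at y ∈ {-1}. (0, -1): f_x = -36 ≠ 0.
  x = 1: f_y(1, y) = -6*y**2 - 10*y - 4; vanishes at y ∈ {-1}. (1, -1): f_x = -9 ≠ 0.
  x = 2: f_y(2, y) = -6*y**2 - 10*y - 4; vanishes at y ∈ {-1}. (2, -1): f_x = 0, f = 0 — SINGULAR.
  x = 3: f_y(3, y) = -6*y**2 - 10*y - 4; vanishes at y ∈ {-1}. (3, -1): f_x = -9 ≠ 0.
  x = 4: f_y(4, y) = -6*y**2 - 10*y - 4; vanishes at y ∈ {-1}. (4, -1): f_x = -36 ≠ 0.
Only singular point on the grid: (2, -1).
Classify: substitute x = 2 + u, y = -1 + v and expand: f = -3*u**3 - 2*v**3 + v**2.
No constant or linear terms (consistent with a singular point). Quadratic part: v**2. Cubic part: -3*u**3 - 2*v**3.
The quadratic part v**2 is a perfect square, so there is a single (double) tangent line v = 0, i.e. y = -1. Restricting the cubic part to that line (v = 0) leaves -3*u**3 ≠ 0, so f is not divisible by v and the branch is v² ≈ 3*u**3 to lowest order — this is a cusp.
Classification: cusp.


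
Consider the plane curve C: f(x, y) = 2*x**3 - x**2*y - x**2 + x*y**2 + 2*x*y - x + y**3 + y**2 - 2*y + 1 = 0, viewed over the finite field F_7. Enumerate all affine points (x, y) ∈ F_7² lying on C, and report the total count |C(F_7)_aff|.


Affine F_7-points: {(3, 3), (4, 1)}; count = 2.

For each of the 49 pairs (x, y) ∈ F_7², evaluate f(x, y) mod 7. Record the zeros.
  x = 0: [0↦1, 1↦1, 2↦2, 3↦3, 4↦3, 5↦1, 6↦3]  zeros at y ∈ ∅
  x = 1: [0↦1, 1↦3, 2↦1, 3↦1, 4↦2, 5↦3, 6↦3]  zeros at y ∈ ∅
  x = 2: [0↦4, 1↦6, 2↦6, 3↦3, 4↦3, 5↦5, 6↦1]  zeros at y ∈ ∅
  x = 3: [0↦1, 1↦1, 2↦1, 3↦0, 4↦4, 5↦5, 6↦2]  zeros at y ∈ {3}
  x = 4: [0↦4, 1↦0, 2↦5, 3↦4, 4↦3, 5↦1, 6↦4]  zeros at y ∈ {1}
  x = 5: [0↦4, 1↦1, 2↦2, 3↦6, 4↦5, 5↦5, 6↦5]  zeros at y ∈ ∅
  x = 6: [0↦6, 1↦2, 2↦4, 3↦4, 4↦1, 5↦1, 6↦3]  zeros at y ∈ ∅
Collecting zeros: affine points = {(3, 3), (4, 1)}.
Total count |C(F_7)_aff| = 2.


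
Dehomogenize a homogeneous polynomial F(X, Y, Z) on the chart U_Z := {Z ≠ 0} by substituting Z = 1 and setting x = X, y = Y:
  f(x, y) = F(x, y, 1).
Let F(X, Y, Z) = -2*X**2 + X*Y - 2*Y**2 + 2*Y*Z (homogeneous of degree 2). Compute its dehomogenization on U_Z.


f(x, y) = -2*x**2 + x*y - 2*y**2 + 2*y

On U_Z we set Z = 1. Each monomial c·X^i·Y^j·Z^k in F becomes c·x^i·y^j·1^k = c·x^i·y^j.
Substituting Z = 1: F(X, Y, 1) = -2*x**2 + x*y - 2*y**2 + 2*y.
Note: deg(f) ≤ deg(F) = 2; strict inequality happens when F is divisible by Z (lost terms).


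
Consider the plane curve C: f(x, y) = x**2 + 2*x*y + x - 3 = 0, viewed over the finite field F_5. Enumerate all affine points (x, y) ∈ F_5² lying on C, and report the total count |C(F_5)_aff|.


Affine F_5-points: {(1, 3), (2, 3), (3, 1), (4, 1)}; count = 4.

For each of the 25 pairs (x, y) ∈ F_5², evaluate f(x, y) mod 5. Record the zeros.
  x = 0: [0↦2, 1↦2, 2↦2, 3↦2, 4↦2]  zeros at y ∈ ∅
  x = 1: [0↦4, 1↦1, 2↦3, 3↦0, 4↦2]  zeros at y ∈ {3}
  x = 2: [0↦3, 1↦2, 2↦1, 3↦0, 4↦4]  zeros at y ∈ {3}
  x = 3: [0↦4, 1↦0, 2↦1, 3↦2, 4↦3]  zeros at y ∈ {1}
  x = 4: [0↦2, 1↦0, 2↦3, 3↦1, 4↦4]  zeros at y ∈ {1}
Collecting zeros: affine points = {(1, 3), (2, 3), (3, 1), (4, 1)}.
Total count |C(F_5)_aff| = 4.


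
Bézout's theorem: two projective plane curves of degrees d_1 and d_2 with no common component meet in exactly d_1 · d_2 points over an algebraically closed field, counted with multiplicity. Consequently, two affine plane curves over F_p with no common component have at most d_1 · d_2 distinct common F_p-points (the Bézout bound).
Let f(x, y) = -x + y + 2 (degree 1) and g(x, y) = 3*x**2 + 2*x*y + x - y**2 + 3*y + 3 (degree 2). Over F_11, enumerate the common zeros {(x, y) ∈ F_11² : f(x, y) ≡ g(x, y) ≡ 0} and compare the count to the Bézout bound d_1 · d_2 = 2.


Common zeros: ∅; count = 0; Bézout bound = 2.

deg(f) = 1, deg(g) = 2, so Bézout bound = 2.
Scan x ∈ F_11. For each x, list the y ∈ F_11 with f(x, y) ≡ 0 and those with g(x, y) ≡ 0 (mod 11); the common zeros in that column are the intersection.
  x = 0: f ≡ 0 at y ∈ {9}; g ≡ 0 at y ∈ ∅; common: ∅.
  x = 1: f ≡ 0 at y ∈ {10}; g ≡ 0 at y ∈ {1, 4}; common: ∅.
  x = 2: f ≡ 0 at y ∈ {0}; g ≡ 0 at y ∈ ∅; common: ∅.
  x = 3: f ≡ 0 at y ∈ {1}; g ≡ 0 at y ∈ {0, 9}; common: ∅.
  x = 4: f ≡ 0 at y ∈ {2}; g ≡ 0 at y ∈ {0}; common: ∅.
  x = 5: f ≡ 0 at y ∈ {3}; g ≡ 0 at y ∈ ∅; common: ∅.
  x = 6: f ≡ 0 at y ∈ {4}; g ≡ 0 at y ∈ {2}; common: ∅.
  x = 7: f ≡ 0 at y ∈ {5}; g ≡ 0 at y ∈ {2, 4}; common: ∅.
  x = 8: f ≡ 0 at y ∈ {6}; g ≡ 0 at y ∈ ∅; common: ∅.
  x = 9: f ≡ 0 at y ∈ {7}; g ≡ 0 at y ∈ {1, 9}; common: ∅.
  x = 10: f ≡ 0 at y ∈ {8}; g ≡ 0 at y ∈ ∅; common: ∅.
Collecting: common zeros = ∅, so the count is 0.
Comparison with the Bézout bound: 0 ≤ 2 = deg(f)·deg(g), as expected for curves with no common component (the affine F_11-count falls short of the bound because intersections may lie at infinity, over extension fields, or carry multiplicity).


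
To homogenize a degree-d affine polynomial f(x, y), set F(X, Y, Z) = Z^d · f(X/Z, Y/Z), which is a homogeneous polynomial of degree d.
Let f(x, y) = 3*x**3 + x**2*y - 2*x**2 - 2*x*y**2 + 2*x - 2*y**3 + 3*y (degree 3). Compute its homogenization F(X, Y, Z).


F(X, Y, Z) = 3*X**3 + X**2*Y - 2*X**2*Z - 2*X*Y**2 + 2*X*Z**2 - 2*Y**3 + 3*Y*Z**2

deg(f) = 3.
Substitute x = X/Z, y = Y/Z into f, then multiply by Z^3.
  monomial 3·x^3·y^0 ↦ 3·X^3·Y^0·Z^0.
  monomial 1·x^2·y^1 ↦ 1·X^2·Y^1·Z^0.
  monomial -2·x^2·y^0 ↦ -2·X^2·Y^0·Z^1.
  monomial -2·x^1·y^2 ↦ -2·X^1·Y^2·Z^0.
  monomial 2·x^1·y^0 ↦ 2·X^1·Y^0·Z^2.
  monomial -2·x^0·y^3 ↦ -2·X^0·Y^3·Z^0.
  monomial 3·x^0·y^1 ↦ 3·X^0·Y^1·Z^2.
Collecting: F(X, Y, Z) = 3*X**3 + X**2*Y - 2*X**2*Z - 2*X*Y**2 + 2*X*Z**2 - 2*Y**3 + 3*Y*Z**2.


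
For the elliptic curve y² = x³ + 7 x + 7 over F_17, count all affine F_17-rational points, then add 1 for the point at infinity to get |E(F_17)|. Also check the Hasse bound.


Affine points = {(1, 7), (1, 10), (3, 2), (3, 15), (7, 5), (7, 12), (9, 0), (11, 2), (11, 15), (12, 0), (13, 0), (15, 6), (15, 11), (16, 4), (16, 13)}; affine count = 15; |E(F_17)| = 16.

Discriminant check: Δ ∝ 4a³ + 27b² = 4·7³ + 27·7² = 4·343 + 27·49 ≡ 9 (mod 17). Nonzero ⇒ E is nonsingular.
For each x ∈ F_17, compute rhs = x³ + 7·x + 7 mod 17, then count y ∈ F_17 with y² ≡ rhs.
  x = 0: rhs = 7, matching y values: none (0 points).
  x = 1: rhs = 15, matching y values: 7, 10 (2 points).
  x = 2: rhs = 12, matching y values: none (0 points).
  x = 3: rhs = 4, matching y values: 2, 15 (2 points).
  x = 4: rhs = 14, matching y values: none (0 points).
  x = 5: rhs = 14, matching y values: none (0 points).
  x = 6: rhs = 10, matching y values: none (0 points).
  x = 7: rhs = 8, matching y values: 5, 12 (2 points).
  x = 8: rhs = 14, matching y values: none (0 points).
  x = 9: rhs = 0, matching y values: 0 (1 points).
  x = 10: rhs = 6, matching y values: none (0 points).
  x = 11: rhs = 4, matching y values: 2, 15 (2 points).
  x = 12: rhs = 0, matching y values: 0 (1 points).
  x = 13: rhs = 0, matching y values: 0 (1 points).
  x = 14: rhs = 10, matching y values: none (0 points).
  x = 15: rhs = 2, matching y values: 6, 11 (2 points).
  x = 16: rhs = 16, matching y values: 4, 13 (2 points).
Total affine count: 15.
Full point count |E(F_17)| = 15 + 1 = 16.
Hasse bound: |16 − (17+1)| = |-2| = 2 ≤ 2√17 ≈ 8.2462 ✓.


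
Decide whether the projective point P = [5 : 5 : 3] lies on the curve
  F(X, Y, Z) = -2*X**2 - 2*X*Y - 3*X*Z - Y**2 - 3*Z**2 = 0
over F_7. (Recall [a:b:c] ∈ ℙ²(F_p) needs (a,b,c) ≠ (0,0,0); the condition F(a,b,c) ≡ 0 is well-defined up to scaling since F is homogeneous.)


F(5,5,3) ≡ 6 (mod 7); P is NOT on the curve.

Evaluate F(5, 5, 3) term-by-term (mod 7).
  -2*X**2 ↦ -2·25·1·1 = -50
  -2*X*Y ↦ -2·5·5·1 = -50
  -3*X*Z ↦ -3·5·1·3 = -45
  -Y**2 ↦ -1·1·25·1 = -25
  -3*Z**2 ↦ -3·1·1·9 = -27
Sum: F(5, 5, 3) = (-50) + (-50) + (-45) + (-25) + (-27) = -197.
Reducing mod 7: -197 ≡ 6 (mod 7).
Since F(a, b, c) ≡ 6 ≠ 0 (mod 7), P does NOT lie on the curve.


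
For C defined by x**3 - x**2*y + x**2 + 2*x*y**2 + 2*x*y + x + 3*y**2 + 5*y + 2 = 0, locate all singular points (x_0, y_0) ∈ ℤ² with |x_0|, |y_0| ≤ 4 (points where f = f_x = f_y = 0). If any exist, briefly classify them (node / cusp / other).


Singular points: {(-1, -1)}; classification: node.

Compute partial derivatives:
  f_x = 3*x**2 - 2*x*y + 2*x + 2*y**2 + 2*y + 1.
  f_y = -x**2 + 4*x*y + 2*x + 6*y + 5.
Scan x_0 ∈ {−4, ..., 4}. For each x_0, f_y(x_0, y) is a polynomial in y; find its integer roots y ∈ {−4, ..., 4}, then test f_x and f at those candidates.
  x = -4: f_y(-4, y) = -10*y - 19; no integer root y with |y| ≤ 4.
  x = -3: f_y(-3, y) = -6*y - 10; no integer root y with |y| ≤ 4.
  x = -2: f_y(-2, y) = -2*y - 3; no integer root y with |y| ≤ 4.
  x = -1: f_y(-1, y) = 2*y + 2; vanishes at y ∈ {-1}. (-1, -1): f_x = 0, f = 0 — SINGULAR.
  x = 0: f_y(0, y) = 6*y + 5; no integer root y with |y| ≤ 4.
  x = 1: f_y(1, y) = 10*y + 6; no integer root y with |y| ≤ 4.
  x = 2: f_y(2, y) = 14*y + 5; no integer root y with |y| ≤ 4.
  x = 3: f_y(3, y) = 18*y + 2; no integer root y with |y| ≤ 4.
  x = 4: f_y(4, y) = 22*y - 3; no integer root y with |y| ≤ 4.
Only singular point on the grid: (-1, -1).
Classify: substitute x = -1 + u, y = -1 + v and expand: f = u**3 - u**2*v - u**2 + 2*u*v**2 + v**2.
No constant or linear terms (consistent with a singular point). Quadratic part: -u**2 + v**2. Cubic part: u**3 - u**2*v + 2*u*v**2.
The quadratic part v**2 - u**2 = (v − u)(v + u) splits into two distinct linear factors, so there are two distinct tangent lines y − -1 = ±(x − -1) — this is a node (ordinary double point).
Classification: node.


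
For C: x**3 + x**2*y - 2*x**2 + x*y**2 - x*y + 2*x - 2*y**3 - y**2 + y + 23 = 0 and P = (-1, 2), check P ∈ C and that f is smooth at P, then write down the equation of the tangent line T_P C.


Tangent line at P: 7*x - 29*y + 65 = 0.

Step 1: f(-1, 2) = 0, so P lies on C.
Step 2: partial derivatives
  f_x(x, y) = 3*x**2 + 2*x*y - 4*x + y**2 - y + 2, f_y(x, y) = x**2 + 2*x*y - x - 6*y**2 - 2*y + 1.
  f_x(P) = 7, f_y(P) = -29 (gradient nonzero, so P is smooth).
Step 3: tangent line at P: 7·(x − -1) + -29·(y − 2) = 0.
Expanding: 7*x - 29*y + 65 = 0.


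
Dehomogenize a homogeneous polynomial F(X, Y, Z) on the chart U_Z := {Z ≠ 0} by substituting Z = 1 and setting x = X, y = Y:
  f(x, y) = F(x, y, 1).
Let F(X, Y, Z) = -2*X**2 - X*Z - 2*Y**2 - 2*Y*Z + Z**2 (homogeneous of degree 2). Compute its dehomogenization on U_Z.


f(x, y) = -2*x**2 - x - 2*y**2 - 2*y + 1

On U_Z we set Z = 1. Each monomial c·X^i·Y^j·Z^k in F becomes c·x^i·y^j·1^k = c·x^i·y^j.
Substituting Z = 1: F(X, Y, 1) = -2*x**2 - x - 2*y**2 - 2*y + 1.
Note: deg(f) ≤ deg(F) = 2; strict inequality happens when F is divisible by Z (lost terms).


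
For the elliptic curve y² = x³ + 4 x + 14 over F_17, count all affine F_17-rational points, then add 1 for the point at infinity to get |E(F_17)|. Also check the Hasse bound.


Affine points = {(1, 6), (1, 11), (2, 8), (2, 9), (3, 6), (3, 11), (4, 3), (4, 14), (6, 4), (6, 13), (10, 0), (13, 6), (13, 11), (14, 3), (14, 14), (15, 7), (15, 10), (16, 3), (16, 14)}; affine count = 19; |E(F_17)| = 20.

Discriminant check: Δ ∝ 4a³ + 27b² = 4·4³ + 27·14² = 4·64 + 27·196 ≡ 6 (mod 17). Nonzero ⇒ E is nonsingular.
For each x ∈ F_17, compute rhs = x³ + 4·x + 14 mod 17, then count y ∈ F_17 with y² ≡ rhs.
  x = 0: rhs = 14, matching y values: none (0 points).
  x = 1: rhs = 2, matching y values: 6, 11 (2 points).
  x = 2: rhs = 13, matching y values: 8, 9 (2 points).
  x = 3: rhs = 2, matching y values: 6, 11 (2 points).
  x = 4: rhs = 9, matching y values: 3, 14 (2 points).
  x = 5: rhs = 6, matching y values: none (0 points).
  x = 6: rhs = 16, matching y values: 4, 13 (2 points).
  x = 7: rhs = 11, matching y values: none (0 points).
  x = 8: rhs = 14, matching y values: none (0 points).
  x = 9: rhs = 14, matching y values: none (0 points).
  x = 10: rhs = 0, matching y values: 0 (1 points).
  x = 11: rhs = 12, matching y values: none (0 points).
  x = 12: rhs = 5, matching y values: none (0 points).
  x = 13: rhs = 2, matching y values: 6, 11 (2 points).
  x = 14: rhs = 9, matching y values: 3, 14 (2 points).
  x = 15: rhs = 15, matching y values: 7, 10 (2 points).
  x = 16: rhs = 9, matching y values: 3, 14 (2 points).
Total affine count: 19.
Full point count |E(F_17)| = 19 + 1 = 20.
Hasse bound: |20 − (17+1)| = |2| = 2 ≤ 2√17 ≈ 8.2462 ✓.


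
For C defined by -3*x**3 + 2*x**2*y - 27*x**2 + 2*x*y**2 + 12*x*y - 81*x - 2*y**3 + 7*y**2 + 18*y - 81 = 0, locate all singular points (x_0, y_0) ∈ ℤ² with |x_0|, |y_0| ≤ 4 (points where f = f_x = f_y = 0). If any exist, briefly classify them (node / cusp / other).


Singular points: {(-3, 0)}; classification: cusp.

Compute partial derivatives:
  f_x = -9*x**2 + 4*x*y - 54*x + 2*y**2 + 12*y - 81.
  f_y = 2*x**2 + 4*x*y + 12*x - 6*y**2 + 14*y + 18.
Scan x_0 ∈ {−4, ..., 4}. For each x_0, f_y(x_0, y) is a polynomial in y; find its integer roots y ∈ {−4, ..., 4}, then test f_x and f at those candidates.
  x = -4: f_y(-4, y) = -6*y**2 - 2*y + 2; no integer root y with |y| ≤ 4.
  x = -3: f_y(-3, y) = -6*y**2 + 2*y; vanishes at y ∈ {0}. (-3, 0): f_x = 0, f = 0 — SINGULAR.
  x = -2: f_y(-2, y) = -6*y**2 + 6*y + 2; no integer root y with |y| ≤ 4.
  x = -1: f_y(-1, y) = -6*y**2 + 10*y + 8; no integer root y with |y| ≤ 4.
  x = 0: f_y(0, y) = -6*y**2 + 14*y + 18; no integer root y with |y| ≤ 4.
  x = 1: f_y(1, y) = -6*y**2 + 18*y + 32; no integer root y with |y| ≤ 4.
  x = 2: f_y(2, y) = -6*y**2 + 22*y + 50; no integer root y with |y| ≤ 4.
  x = 3: f_y(3, y) = -6*y**2 + 26*y + 72; no integer root y with |y| ≤ 4.
  x = 4: f_y(4, y) = -6*y**2 + 30*y + 98; no integer root y with |y| ≤ 4.
Only singular point on the grid: (-3, 0).
Classify: substitute x = -3 + u, y = 0 + v and expand: f = -3*u**3 + 2*u**2*v + 2*u*v**2 - 2*v**3 + v**2.
No constant or linear terms (consistent with a singular point). Quadratic part: v**2. Cubic part: -3*u**3 + 2*u**2*v + 2*u*v**2 - 2*v**3.
The quadratic part v**2 is a perfect square, so there is a single (double) tangent line v = 0, i.e. y = 0. Restricting the cubic part to that line (v = 0) leaves -3*u**3 ≠ 0, so f is not divisible by v and the branch is v² ≈ 3*u**3 to lowest order — this is a cusp.
Classification: cusp.


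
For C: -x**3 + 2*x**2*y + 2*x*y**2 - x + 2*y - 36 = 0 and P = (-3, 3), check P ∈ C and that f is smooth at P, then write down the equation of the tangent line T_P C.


Tangent line at P: -46*x - 16*y - 90 = 0.

Step 1: f(-3, 3) = 0, so P lies on C.
Step 2: partial derivatives
  f_x(x, y) = -3*x**2 + 4*x*y + 2*y**2 - 1, f_y(x, y) = 2*x**2 + 4*x*y + 2.
  f_x(P) = -46, f_y(P) = -16 (gradient nonzero, so P is smooth).
Step 3: tangent line at P: -46·(x − -3) + -16·(y − 3) = 0.
Expanding: -46*x - 16*y - 90 = 0.


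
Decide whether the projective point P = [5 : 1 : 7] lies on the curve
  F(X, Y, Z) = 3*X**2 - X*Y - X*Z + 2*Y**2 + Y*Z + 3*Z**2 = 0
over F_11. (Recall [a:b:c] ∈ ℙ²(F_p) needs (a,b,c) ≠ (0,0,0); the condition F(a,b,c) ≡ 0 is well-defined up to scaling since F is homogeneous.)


F(5,1,7) ≡ 4 (mod 11); P is NOT on the curve.

Evaluate F(5, 1, 7) term-by-term (mod 11).
  3*X**2 ↦ 3·25·1·1 = 75
  -X*Y ↦ -1·5·1·1 = -5
  -X*Z ↦ -1·5·1·7 = -35
  2*Y**2 ↦ 2·1·1·1 = 2
  Y*Z ↦ 1·1·1·7 = 7
  3*Z**2 ↦ 3·1·1·49 = 147
Sum: F(5, 1, 7) = (75) + (-5) + (-35) + (2) + (7) + (147) = 191.
Reducing mod 11: 191 ≡ 4 (mod 11).
Since F(a, b, c) ≡ 4 ≠ 0 (mod 11), P does NOT lie on the curve.


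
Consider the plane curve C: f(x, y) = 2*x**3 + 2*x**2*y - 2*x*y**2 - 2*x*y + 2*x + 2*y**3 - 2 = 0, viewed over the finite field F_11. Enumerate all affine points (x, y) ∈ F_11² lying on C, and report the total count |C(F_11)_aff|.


Affine F_11-points: {(0, 1), (1, 9), (2, 6), (2, 9), (3, 1), (7, 1), (9, 0), (10, 9)}; count = 8.

For each of the 121 pairs (x, y) ∈ F_11², evaluate f(x, y) mod 11. Record the zeros.
  x = 0: [0↦9, 1↦0, 2↦3, 3↦8, 4↦5, 5↦6, 6↦1, 7↦2, 8↦10, 9↦4, 10↦7]  zeros at y ∈ {1}
  x = 1: [0↦2, 1↦2, 2↦10, 3↦5, 4↦10, 5↦4, 6↦10, 7↦7, 8↦7, 9↦0, 10↦9]  zeros at y ∈ {9}
  x = 2: [0↦7, 1↦9, 2↦4, 3↦4, 4↦10, 5↦1, 6↦0, 7↦8, 8↦4, 9↦0, 10↦8]  zeros at y ∈ {6, 9}
  x = 3: [0↦3, 1↦0, 2↦8, 3↦6, 4↦6, 5↦9, 6↦5, 7↦6, 8↦2, 9↦5, 10↦5]  zeros at y ∈ {1}
  x = 4: [0↦2, 1↦9, 2↦1, 3↦1, 4↦10, 5↦7, 6↦4, 7↦2, 8↦2, 9↦5, 10↦1]  zeros at y ∈ ∅
  x = 5: [0↦5, 1↦4, 2↦6, 3↦1, 4↦1, 5↦7, 6↦9, 7↦8, 8↦5, 9↦1, 10↦8]  zeros at y ∈ ∅
  x = 6: [0↦2, 1↦8, 2↦2, 3↦7, 4↦2, 5↦10, 6↦10, 7↦3, 8↦1, 9↦5, 10↦5]  zeros at y ∈ ∅
  x = 7: [0↦5, 1↦0, 2↦1, 3↦9, 4↦3, 5↦6, 6↦8, 7↦10, 8↦2, 9↦7, 10↦4]  zeros at y ∈ {1}
  x = 8: [0↦4, 1↦3, 2↦4, 3↦8, 4↦5, 5↦7, 6↦4, 7↦8, 8↦9, 9↦8, 10↦6]  zeros at y ∈ ∅
  x = 9: [0↦0, 1↦7, 2↦1, 3↦5, 4↦9, 5↦3, 6↦10, 7↦9, 8↦1, 9↦9, 10↦1]  zeros at y ∈ {0}
  x = 10: [0↦5, 1↦2, 2↦4, 3↦1, 4↦5, 5↦6, 6↦5, 7↦3, 8↦1, 9↦0, 10↦1]  zeros at y ∈ {9}
Collecting zeros: affine points = {(0, 1), (1, 9), (2, 6), (2, 9), (3, 1), (7, 1), (9, 0), (10, 9)}.
Total count |C(F_11)_aff| = 8.
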